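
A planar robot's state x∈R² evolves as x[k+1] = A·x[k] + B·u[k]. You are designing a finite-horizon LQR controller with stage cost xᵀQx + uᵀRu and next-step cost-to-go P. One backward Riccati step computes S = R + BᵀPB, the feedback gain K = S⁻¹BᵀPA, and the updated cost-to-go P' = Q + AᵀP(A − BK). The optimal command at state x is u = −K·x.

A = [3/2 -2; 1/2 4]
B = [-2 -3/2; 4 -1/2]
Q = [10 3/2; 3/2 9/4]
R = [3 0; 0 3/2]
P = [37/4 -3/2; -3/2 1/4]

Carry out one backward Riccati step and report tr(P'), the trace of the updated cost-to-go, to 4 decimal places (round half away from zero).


14.6739

BᵀP = [-24.5000 4.0000; -13.1250 2.1250]
S = R + BᵀPB = [3 0; 0 3/2] + [65.0000 34.7500; 34.7500 18.6250] = [68.0000 34.7500; 34.7500 20.1250]
BᵀPA = [-34.7500 65.0000; -18.6250 34.7500]
K = S⁻¹·BᵀPA = [-0.3239 0.6249; -0.3662 0.6478]
A−BK = [0.3029 0.2214; 1.6124 1.8245]
AᵀP(A−BK) = [0.5493 -0.9717; -0.9717 1.8746]
P' = Q + AᵀP(A−BK) = [10.5493 0.5283; 0.5283 4.1246]
tr(P') = 14.6739


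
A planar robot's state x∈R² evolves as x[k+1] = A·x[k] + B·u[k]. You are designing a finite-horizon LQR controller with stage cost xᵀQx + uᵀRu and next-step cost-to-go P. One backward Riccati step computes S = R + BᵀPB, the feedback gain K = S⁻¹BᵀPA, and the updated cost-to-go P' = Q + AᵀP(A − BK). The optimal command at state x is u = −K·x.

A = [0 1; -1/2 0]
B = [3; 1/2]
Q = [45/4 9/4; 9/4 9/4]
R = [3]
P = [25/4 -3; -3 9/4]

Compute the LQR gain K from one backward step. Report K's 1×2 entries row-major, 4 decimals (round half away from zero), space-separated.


0.0775 0.3395

BᵀP = [17.2500 -7.8750]
S = R + BᵀPB = [3] + [47.8125] = [50.8125]
BᵀPA = [3.9375 17.2500]
K = S⁻¹·BᵀPA = [0.0775 0.3395]
A−BK = [-0.2325 -0.0185; -0.5387 -0.1697]
AᵀP(A−BK) = [0.2574 0.1633; 0.1633 0.3939]
P' = Q + AᵀP(A−BK) = [11.5074 2.4133; 2.4133 2.6439]
tr(P') = 14.1513


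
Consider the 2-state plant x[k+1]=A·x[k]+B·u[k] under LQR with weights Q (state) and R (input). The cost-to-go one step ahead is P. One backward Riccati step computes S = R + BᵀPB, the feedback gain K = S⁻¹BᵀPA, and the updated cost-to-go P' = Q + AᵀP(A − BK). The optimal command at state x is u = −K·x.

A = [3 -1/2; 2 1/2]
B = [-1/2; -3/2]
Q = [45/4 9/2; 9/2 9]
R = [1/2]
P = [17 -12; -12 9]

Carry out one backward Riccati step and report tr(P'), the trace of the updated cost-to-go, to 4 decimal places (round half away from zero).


41.3929

BᵀP = [9.5000 -7.5000]
S = R + BᵀPB = [1/2] + [6.5000] = [7.0000]
BᵀPA = [13.5000 -8.5000]
K = S⁻¹·BᵀPA = [1.9286 -1.2143]
A−BK = [3.9643 -1.1071; 4.8929 -1.3214]
AᵀP(A−BK) = [18.9643 -6.1071; -6.1071 2.1786]
P' = Q + AᵀP(A−BK) = [30.2143 -1.6071; -1.6071 11.1786]
tr(P') = 41.3929


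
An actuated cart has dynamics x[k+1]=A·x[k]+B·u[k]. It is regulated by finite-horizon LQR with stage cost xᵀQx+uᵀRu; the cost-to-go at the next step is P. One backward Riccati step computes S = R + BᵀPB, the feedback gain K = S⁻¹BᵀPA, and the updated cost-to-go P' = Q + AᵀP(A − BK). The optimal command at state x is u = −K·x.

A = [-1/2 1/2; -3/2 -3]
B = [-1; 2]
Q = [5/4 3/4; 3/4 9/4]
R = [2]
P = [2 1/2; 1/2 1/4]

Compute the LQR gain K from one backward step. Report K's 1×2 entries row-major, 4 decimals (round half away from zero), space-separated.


BᵀP = [-1.0000 0.0000]
S = R + BᵀPB = [2] + [1.0000] = [3.0000]
BᵀPA = [0.5000 -0.5000]
K = S⁻¹·BᵀPA = [0.1667 -0.1667]
A−BK = [-0.3333 0.3333; -1.8333 -2.6667]
AᵀP(A−BK) = [1.7292 1.0833; 1.0833 1.1667]
P' = Q + AᵀP(A−BK) = [2.9792 1.8333; 1.8333 3.4167]
tr(P') = 6.3958

0.1667 -0.1667


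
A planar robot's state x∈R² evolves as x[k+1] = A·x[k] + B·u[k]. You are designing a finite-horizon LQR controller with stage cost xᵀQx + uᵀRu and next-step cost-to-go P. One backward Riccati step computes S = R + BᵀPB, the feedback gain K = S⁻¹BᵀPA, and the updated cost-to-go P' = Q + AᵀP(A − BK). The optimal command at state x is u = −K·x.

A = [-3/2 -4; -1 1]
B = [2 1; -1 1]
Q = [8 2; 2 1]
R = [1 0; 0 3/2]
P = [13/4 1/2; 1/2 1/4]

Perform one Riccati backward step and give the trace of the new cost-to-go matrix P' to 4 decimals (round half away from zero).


BᵀP = [6.0000 0.7500; 3.7500 0.7500]
S = R + BᵀPB = [1 0; 0 3/2] + [11.2500 6.7500; 6.7500 4.5000] = [12.2500 6.7500; 6.7500 6.0000]
BᵀPA = [-9.7500 -23.2500; -6.3750 -14.2500]
K = S⁻¹·BᵀPA = [-0.5537 -1.5503; -0.4396 -0.6309]
A−BK = [0.0470 -0.2685; -1.1141 0.0805]
AᵀP(A−BK) = [0.8616 1.3624; 1.3624 3.2148]
P' = Q + AᵀP(A−BK) = [8.8616 3.3624; 3.3624 4.2148]
tr(P') = 13.0763

13.0763


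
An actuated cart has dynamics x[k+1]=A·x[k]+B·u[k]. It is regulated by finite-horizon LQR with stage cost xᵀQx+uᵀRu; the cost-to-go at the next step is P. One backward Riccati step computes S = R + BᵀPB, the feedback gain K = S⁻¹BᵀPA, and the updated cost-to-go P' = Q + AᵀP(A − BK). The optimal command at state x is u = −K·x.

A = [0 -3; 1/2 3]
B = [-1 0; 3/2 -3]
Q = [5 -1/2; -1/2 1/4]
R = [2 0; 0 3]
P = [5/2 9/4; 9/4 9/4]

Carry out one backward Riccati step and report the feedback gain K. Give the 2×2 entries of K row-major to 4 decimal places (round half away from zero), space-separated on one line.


BᵀP = [0.8750 1.1250; -6.7500 -6.7500]
S = R + BᵀPB = [2 0; 0 3] + [0.8125 -3.3750; -3.3750 20.2500] = [2.8125 -3.3750; -3.3750 23.2500]
BᵀPA = [0.5625 0.7500; -3.3750 0.0000]
K = S⁻¹·BᵀPA = [0.0313 0.3229; -0.1406 0.0469]
A−BK = [0.0313 -2.6771; 0.0313 2.6563]
AᵀP(A−BK) = [0.0703 -0.0234; -0.0234 2.0078]
P' = Q + AᵀP(A−BK) = [5.0703 -0.5234; -0.5234 2.2578]
tr(P') = 7.3281

0.0313 0.3229 -0.1406 0.0469


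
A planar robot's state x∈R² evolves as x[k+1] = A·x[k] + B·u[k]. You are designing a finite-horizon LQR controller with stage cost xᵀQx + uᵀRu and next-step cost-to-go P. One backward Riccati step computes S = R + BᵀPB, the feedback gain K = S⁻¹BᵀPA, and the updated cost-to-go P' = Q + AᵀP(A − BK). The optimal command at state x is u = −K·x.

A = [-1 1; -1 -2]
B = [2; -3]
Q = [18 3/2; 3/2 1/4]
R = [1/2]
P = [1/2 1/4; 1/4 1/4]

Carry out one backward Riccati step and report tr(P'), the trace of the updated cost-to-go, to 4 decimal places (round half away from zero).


BᵀP = [0.2500 -0.2500]
S = R + BᵀPB = [1/2] + [1.2500] = [1.7500]
BᵀPA = [0.0000 0.7500]
K = S⁻¹·BᵀPA = [0.0000 0.4286]
A−BK = [-1.0000 0.1429; -1.0000 -0.7143]
AᵀP(A−BK) = [1.2500 0.2500; 0.2500 0.1786]
P' = Q + AᵀP(A−BK) = [19.2500 1.7500; 1.7500 0.4286]
tr(P') = 19.6786

19.6786


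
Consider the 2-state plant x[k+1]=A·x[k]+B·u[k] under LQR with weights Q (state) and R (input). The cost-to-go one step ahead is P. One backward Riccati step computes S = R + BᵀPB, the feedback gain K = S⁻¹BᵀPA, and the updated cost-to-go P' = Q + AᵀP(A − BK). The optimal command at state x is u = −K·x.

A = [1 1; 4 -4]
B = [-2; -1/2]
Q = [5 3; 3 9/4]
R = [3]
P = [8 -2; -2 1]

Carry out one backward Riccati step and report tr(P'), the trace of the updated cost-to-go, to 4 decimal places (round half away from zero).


BᵀP = [-15.0000 3.5000]
S = R + BᵀPB = [3] + [28.2500] = [31.2500]
BᵀPA = [-1.0000 -29.0000]
K = S⁻¹·BᵀPA = [-0.0320 -0.9280]
A−BK = [0.9360 -0.8560; 3.9840 -4.4640]
AᵀP(A−BK) = [7.9680 -8.9280; -8.9280 13.0880]
P' = Q + AᵀP(A−BK) = [12.9680 -5.9280; -5.9280 15.3380]
tr(P') = 28.3060

28.3060


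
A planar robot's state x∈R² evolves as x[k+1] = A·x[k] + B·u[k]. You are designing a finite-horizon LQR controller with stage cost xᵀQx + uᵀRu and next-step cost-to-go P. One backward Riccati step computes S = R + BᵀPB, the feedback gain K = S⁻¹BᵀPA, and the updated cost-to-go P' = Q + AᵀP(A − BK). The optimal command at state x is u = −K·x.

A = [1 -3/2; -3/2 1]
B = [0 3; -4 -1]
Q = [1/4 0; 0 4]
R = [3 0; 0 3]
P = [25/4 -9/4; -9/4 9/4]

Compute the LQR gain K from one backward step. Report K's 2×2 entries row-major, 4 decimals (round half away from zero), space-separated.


BᵀP = [9.0000 -9.0000; 21.0000 -9.0000]
S = R + BᵀPB = [3 0; 0 3] + [36.0000 36.0000; 36.0000 72.0000] = [39.0000 36.0000; 36.0000 75.0000]
BᵀPA = [22.5000 -22.5000; 34.5000 -40.5000]
K = S⁻¹·BᵀPA = [0.2735 -0.1409; 0.3287 -0.4724]
A−BK = [0.0138 -0.0829; -0.0773 -0.0359]
AᵀP(A−BK) = [0.5680 -0.5956; -0.5956 0.7614]
P' = Q + AᵀP(A−BK) = [0.8180 -0.5956; -0.5956 4.7614]
tr(P') = 5.5794

0.2735 -0.1409 0.3287 -0.4724


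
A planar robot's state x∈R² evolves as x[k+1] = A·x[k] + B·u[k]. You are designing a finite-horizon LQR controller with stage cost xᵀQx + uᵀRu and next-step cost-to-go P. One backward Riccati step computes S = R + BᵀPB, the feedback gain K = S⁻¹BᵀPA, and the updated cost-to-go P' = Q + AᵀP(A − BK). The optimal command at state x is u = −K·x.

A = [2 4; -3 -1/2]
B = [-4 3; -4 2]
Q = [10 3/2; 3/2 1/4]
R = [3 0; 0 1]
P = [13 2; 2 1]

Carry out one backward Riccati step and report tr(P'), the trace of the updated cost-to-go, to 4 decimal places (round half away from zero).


BᵀP = [-60.0000 -12.0000; 43.0000 8.0000]
S = R + BᵀPB = [3 0; 0 1] + [288.0000 -204.0000; -204.0000 145.0000] = [291.0000 -204.0000; -204.0000 146.0000]
BᵀPA = [-84.0000 -234.0000; 62.0000 168.0000]
K = S⁻¹·BᵀPA = [0.4414 0.1241; 1.0414 1.3241]
A−BK = [0.6414 0.5241; -3.3172 -2.6517]
AᵀP(A−BK) = [9.5103 7.8310; 7.8310 6.8431]
P' = Q + AᵀP(A−BK) = [19.5103 9.3310; 9.3310 7.0931]
tr(P') = 26.6034

26.6034


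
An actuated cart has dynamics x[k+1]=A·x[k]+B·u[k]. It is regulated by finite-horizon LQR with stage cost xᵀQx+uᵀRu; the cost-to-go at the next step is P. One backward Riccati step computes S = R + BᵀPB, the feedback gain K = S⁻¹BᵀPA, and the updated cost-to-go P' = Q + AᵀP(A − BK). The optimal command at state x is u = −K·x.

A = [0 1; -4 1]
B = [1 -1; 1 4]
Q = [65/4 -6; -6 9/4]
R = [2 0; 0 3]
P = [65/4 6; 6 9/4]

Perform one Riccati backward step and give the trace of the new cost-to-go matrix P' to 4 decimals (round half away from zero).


22.4323

BᵀP = [22.2500 8.2500; 7.7500 3.0000]
S = R + BᵀPB = [2 0; 0 3] + [30.5000 10.7500; 10.7500 4.2500] = [32.5000 10.7500; 10.7500 7.2500]
BᵀPA = [-33.0000 30.5000; -12.0000 10.7500]
K = S⁻¹·BᵀPA = [-0.9183 0.8792; -0.2936 0.1791]
A−BK = [0.6247 0.2998; -1.9073 -0.5955]
AᵀP(A−BK) = [2.1739 -1.8365; -1.8365 1.7585]
P' = Q + AᵀP(A−BK) = [18.4239 -7.8365; -7.8365 4.0085]
tr(P') = 22.4323


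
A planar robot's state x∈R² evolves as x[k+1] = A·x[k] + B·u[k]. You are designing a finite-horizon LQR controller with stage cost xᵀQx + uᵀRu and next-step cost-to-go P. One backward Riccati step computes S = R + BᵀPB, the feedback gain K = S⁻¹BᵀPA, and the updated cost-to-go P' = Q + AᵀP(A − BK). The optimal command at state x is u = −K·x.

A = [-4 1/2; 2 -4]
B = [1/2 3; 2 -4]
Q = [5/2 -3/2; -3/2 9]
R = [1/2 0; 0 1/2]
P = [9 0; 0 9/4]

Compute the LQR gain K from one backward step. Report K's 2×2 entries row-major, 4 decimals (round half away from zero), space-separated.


-1.1942 -1.1966 -1.1181 0.3754

BᵀP = [4.5000 4.5000; 27.0000 -9.0000]
S = R + BᵀPB = [1/2 0; 0 1/2] + [11.2500 -4.5000; -4.5000 117.0000] = [11.7500 -4.5000; -4.5000 117.5000]
BᵀPA = [-9.0000 -15.7500; -126.0000 49.5000]
K = S⁻¹·BᵀPA = [-1.1942 -1.1966; -1.1181 0.3754]
A−BK = [-0.0487 -0.0280; -0.0840 -0.1049]
AᵀP(A−BK) = [1.3753 0.5367; 0.5367 0.8183]
P' = Q + AᵀP(A−BK) = [3.8753 -0.9633; -0.9633 9.8183]
tr(P') = 13.6936


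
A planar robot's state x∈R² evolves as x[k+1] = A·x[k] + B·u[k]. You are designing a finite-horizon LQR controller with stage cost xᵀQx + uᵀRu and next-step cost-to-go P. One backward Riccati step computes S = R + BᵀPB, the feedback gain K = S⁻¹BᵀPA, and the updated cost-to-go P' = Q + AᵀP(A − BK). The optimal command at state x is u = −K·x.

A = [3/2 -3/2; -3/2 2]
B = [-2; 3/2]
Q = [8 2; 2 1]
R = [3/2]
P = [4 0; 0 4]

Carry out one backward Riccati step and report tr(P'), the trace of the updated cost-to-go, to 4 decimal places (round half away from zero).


BᵀP = [-8.0000 6.0000]
S = R + BᵀPB = [3/2] + [25.0000] = [26.5000]
BᵀPA = [-21.0000 24.0000]
K = S⁻¹·BᵀPA = [-0.7925 0.9057]
A−BK = [-0.0849 0.3113; -0.3113 0.6415]
AᵀP(A−BK) = [1.3585 -1.9811; -1.9811 3.2642]
P' = Q + AᵀP(A−BK) = [9.3585 0.0189; 0.0189 4.2642]
tr(P') = 13.6226

13.6226


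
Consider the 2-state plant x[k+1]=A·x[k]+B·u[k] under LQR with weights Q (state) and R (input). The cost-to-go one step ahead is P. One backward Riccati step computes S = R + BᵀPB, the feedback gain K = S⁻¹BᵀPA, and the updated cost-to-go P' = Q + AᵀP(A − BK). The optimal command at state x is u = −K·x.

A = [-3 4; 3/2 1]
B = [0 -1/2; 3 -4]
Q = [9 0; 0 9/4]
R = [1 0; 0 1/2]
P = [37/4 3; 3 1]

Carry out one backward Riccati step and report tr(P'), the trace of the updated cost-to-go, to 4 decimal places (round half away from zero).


BᵀP = [9.0000 3.0000; -16.6250 -5.5000]
S = R + BᵀPB = [1 0; 0 1/2] + [9.0000 -16.5000; -16.5000 30.3125] = [10.0000 -16.5000; -16.5000 30.8125]
BᵀPA = [-22.5000 39.0000; 41.6250 -72.0000]
K = S⁻¹·BᵀPA = [-0.1803 0.3815; 1.2544 -2.1324]
A−BK = [-2.3728 2.9338; 7.0584 -8.6742]
AᵀP(A−BK) = [2.2304 -3.1542; -3.1542 4.5871]
P' = Q + AᵀP(A−BK) = [11.2304 -3.1542; -3.1542 6.8371]
tr(P') = 18.0675

18.0675


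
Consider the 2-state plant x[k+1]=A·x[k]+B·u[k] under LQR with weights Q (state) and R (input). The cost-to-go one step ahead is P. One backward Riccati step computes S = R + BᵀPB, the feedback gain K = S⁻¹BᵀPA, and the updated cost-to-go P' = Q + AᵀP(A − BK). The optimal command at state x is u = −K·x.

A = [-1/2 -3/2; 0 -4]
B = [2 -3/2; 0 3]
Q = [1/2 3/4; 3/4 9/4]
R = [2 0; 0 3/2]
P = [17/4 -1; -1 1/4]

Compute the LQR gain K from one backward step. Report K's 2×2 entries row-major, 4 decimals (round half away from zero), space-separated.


-0.0959 -0.1528 0.1295 0.0984

BᵀP = [8.5000 -2.0000; -9.3750 2.2500]
S = R + BᵀPB = [2 0; 0 3/2] + [17.0000 -18.7500; -18.7500 20.8125] = [19.0000 -18.7500; -18.7500 22.3125]
BᵀPA = [-4.2500 -4.7500; 4.6875 5.0625]
K = S⁻¹·BᵀPA = [-0.0959 -0.1528; 0.1295 0.0984]
A−BK = [-0.1140 -1.0466; -0.3886 -4.2953]
AᵀP(A−BK) = [0.0479 0.0764; 0.0764 0.3381]
P' = Q + AᵀP(A−BK) = [0.5479 0.8264; 0.8264 2.5881]
tr(P') = 3.1360


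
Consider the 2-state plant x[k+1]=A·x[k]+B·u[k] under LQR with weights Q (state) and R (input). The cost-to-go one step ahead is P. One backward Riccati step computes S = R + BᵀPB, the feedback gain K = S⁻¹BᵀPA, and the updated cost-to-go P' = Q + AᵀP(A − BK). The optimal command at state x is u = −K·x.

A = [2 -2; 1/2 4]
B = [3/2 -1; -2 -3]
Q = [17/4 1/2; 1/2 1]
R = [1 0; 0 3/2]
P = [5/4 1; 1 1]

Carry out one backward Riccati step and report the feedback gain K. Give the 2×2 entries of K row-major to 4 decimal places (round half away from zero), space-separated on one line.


BᵀP = [-0.1250 -0.5000; -4.2500 -4.0000]
S = R + BᵀPB = [1 0; 0 3/2] + [0.8125 1.6250; 1.6250 16.2500] = [1.8125 1.6250; 1.6250 17.7500]
BᵀPA = [-0.5000 -1.7500; -10.5000 -7.5000]
K = S⁻¹·BᵀPA = [0.2772 -0.6392; -0.6169 -0.3640]
A−BK = [0.9672 -1.4053; -0.7963 1.6296]
AᵀP(A−BK) = [0.9108 -0.1418; -0.1418 1.1513]
P' = Q + AᵀP(A−BK) = [5.1608 0.3582; 0.3582 2.1513]
tr(P') = 7.3122

0.2772 -0.6392 -0.6169 -0.3640


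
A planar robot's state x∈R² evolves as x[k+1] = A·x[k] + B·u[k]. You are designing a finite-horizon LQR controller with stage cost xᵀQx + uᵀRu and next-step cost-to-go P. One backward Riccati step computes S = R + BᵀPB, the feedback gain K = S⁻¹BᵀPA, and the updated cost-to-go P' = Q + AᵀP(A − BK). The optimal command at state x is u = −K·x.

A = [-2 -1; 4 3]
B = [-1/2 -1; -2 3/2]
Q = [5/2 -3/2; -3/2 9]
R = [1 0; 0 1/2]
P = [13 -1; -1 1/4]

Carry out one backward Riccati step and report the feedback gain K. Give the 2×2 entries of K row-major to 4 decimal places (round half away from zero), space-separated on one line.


BᵀP = [-4.5000 0.0000; -14.5000 1.3750]
S = R + BᵀPB = [1 0; 0 1/2] + [2.2500 4.5000; 4.5000 16.5625] = [3.2500 4.5000; 4.5000 17.0625]
BᵀPA = [9.0000 4.5000; 34.5000 18.6250]
K = S⁻¹·BᵀPA = [-0.0479 -0.1997; 2.0346 1.1443]
A−BK = [0.0107 0.0444; 0.8522 0.8842]
AᵀP(A−BK) = [2.2370 1.3209; 1.3209 0.8371]
P' = Q + AᵀP(A−BK) = [4.7370 -0.1791; -0.1791 9.8371]
tr(P') = 14.5741

-0.0479 -0.1997 2.0346 1.1443


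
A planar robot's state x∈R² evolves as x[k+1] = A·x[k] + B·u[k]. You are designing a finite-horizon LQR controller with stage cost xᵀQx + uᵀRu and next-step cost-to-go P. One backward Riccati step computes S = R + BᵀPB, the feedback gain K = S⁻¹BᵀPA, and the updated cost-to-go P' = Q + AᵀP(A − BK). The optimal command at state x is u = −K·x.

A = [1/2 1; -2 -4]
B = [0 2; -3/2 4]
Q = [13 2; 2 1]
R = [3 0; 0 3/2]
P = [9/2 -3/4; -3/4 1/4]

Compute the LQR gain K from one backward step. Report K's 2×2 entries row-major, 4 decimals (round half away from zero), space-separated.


BᵀP = [1.1250 -0.3750; 6.0000 -0.5000]
S = R + BᵀPB = [3 0; 0 3/2] + [0.5625 0.7500; 0.7500 10.0000] = [3.5625 0.7500; 0.7500 11.5000]
BᵀPA = [1.3125 2.6250; 4.0000 8.0000]
K = S⁻¹·BᵀPA = [0.2993 0.5986; 0.3283 0.6566]
A−BK = [-0.1566 -0.3132; -2.8643 -5.7285]
AᵀP(A−BK) = [1.9189 3.8379; 3.8379 7.6758]
P' = Q + AᵀP(A−BK) = [14.9189 5.8379; 5.8379 8.6758]
tr(P') = 23.5947

0.2993 0.5986 0.3283 0.6566


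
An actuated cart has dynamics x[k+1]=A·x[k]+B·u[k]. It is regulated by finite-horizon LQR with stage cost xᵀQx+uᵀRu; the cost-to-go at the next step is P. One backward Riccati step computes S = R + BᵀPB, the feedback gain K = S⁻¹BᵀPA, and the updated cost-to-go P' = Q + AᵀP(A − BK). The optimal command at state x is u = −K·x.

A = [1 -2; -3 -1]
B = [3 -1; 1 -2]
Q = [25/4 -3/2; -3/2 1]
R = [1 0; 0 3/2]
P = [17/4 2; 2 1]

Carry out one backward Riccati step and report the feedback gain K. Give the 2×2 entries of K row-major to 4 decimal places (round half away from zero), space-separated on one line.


BᵀP = [14.7500 7.0000; -8.2500 -4.0000]
S = R + BᵀPB = [1 0; 0 3/2] + [51.2500 -28.7500; -28.7500 16.2500] = [52.2500 -28.7500; -28.7500 17.7500]
BᵀPA = [-6.2500 -36.5000; 3.7500 20.5000]
K = S⁻¹·BᵀPA = [-0.0310 -0.5799; 0.1611 0.2156]
A−BK = [1.2540 -0.0446; -2.6468 0.0112]
AᵀP(A−BK) = [0.4523 0.0669; 0.0669 0.4126]
P' = Q + AᵀP(A−BK) = [6.7023 -1.4331; -1.4331 1.4126]
tr(P') = 8.1149

-0.0310 -0.5799 0.1611 0.2156


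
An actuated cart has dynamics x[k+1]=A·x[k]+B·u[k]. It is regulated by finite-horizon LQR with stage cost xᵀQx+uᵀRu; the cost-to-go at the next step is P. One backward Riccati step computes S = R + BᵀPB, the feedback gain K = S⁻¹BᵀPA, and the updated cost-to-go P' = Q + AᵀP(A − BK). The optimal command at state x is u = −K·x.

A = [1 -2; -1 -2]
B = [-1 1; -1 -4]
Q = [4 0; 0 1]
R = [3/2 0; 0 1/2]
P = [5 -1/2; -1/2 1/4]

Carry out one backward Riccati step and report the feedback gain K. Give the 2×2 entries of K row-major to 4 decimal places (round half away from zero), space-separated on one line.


-0.3668 1.1451 0.4802 -0.3483

BᵀP = [-4.5000 0.2500; 7.0000 -1.5000]
S = R + BᵀPB = [3/2 0; 0 1/2] + [4.2500 -5.5000; -5.5000 13.0000] = [5.7500 -5.5000; -5.5000 13.5000]
BᵀPA = [-4.7500 8.5000; 8.5000 -11.0000]
K = S⁻¹·BᵀPA = [-0.3668 1.1451; 0.4802 -0.3483]
A−BK = [0.1530 -0.5066; 0.5541 -2.2480]
AᵀP(A−BK) = [0.4261 -1.1003; -1.1003 3.4354]
P' = Q + AᵀP(A−BK) = [4.4261 -1.1003; -1.1003 4.4354]
tr(P') = 8.8615


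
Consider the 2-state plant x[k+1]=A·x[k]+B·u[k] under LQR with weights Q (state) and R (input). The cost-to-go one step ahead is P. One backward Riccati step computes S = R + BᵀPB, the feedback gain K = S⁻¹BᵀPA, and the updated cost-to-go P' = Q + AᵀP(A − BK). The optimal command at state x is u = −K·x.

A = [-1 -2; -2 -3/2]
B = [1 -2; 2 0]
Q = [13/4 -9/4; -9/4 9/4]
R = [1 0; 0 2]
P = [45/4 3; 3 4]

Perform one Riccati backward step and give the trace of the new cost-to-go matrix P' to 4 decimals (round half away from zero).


7.7416

BᵀP = [17.2500 11.0000; -22.5000 -6.0000]
S = R + BᵀPB = [1 0; 0 2] + [39.2500 -34.5000; -34.5000 45.0000] = [40.2500 -34.5000; -34.5000 47.0000]
BᵀPA = [-39.2500 -51.0000; 34.5000 54.0000]
K = S⁻¹·BᵀPA = [-0.9330 -0.7612; 0.0492 0.5902]
A−BK = [0.0314 -0.0584; -0.1340 0.0225]
AᵀP(A−BK) = [0.9330 0.7612; 0.7612 1.3086]
P' = Q + AᵀP(A−BK) = [4.1830 -1.4888; -1.4888 3.5586]
tr(P') = 7.7416


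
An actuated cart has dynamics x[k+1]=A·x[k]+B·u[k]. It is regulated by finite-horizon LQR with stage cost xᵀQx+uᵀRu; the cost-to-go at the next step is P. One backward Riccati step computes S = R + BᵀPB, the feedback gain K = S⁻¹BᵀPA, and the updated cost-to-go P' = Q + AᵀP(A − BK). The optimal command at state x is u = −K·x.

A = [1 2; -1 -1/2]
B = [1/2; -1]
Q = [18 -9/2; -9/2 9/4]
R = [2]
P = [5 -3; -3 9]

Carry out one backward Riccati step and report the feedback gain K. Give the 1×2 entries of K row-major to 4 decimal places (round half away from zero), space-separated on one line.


BᵀP = [5.5000 -10.5000]
S = R + BᵀPB = [2] + [13.2500] = [15.2500]
BᵀPA = [16.0000 16.2500]
K = S⁻¹·BᵀPA = [1.0492 1.0656]
A−BK = [0.4754 1.4672; 0.0492 0.5656]
AᵀP(A−BK) = [3.2131 4.9508; 4.9508 10.9344]
P' = Q + AᵀP(A−BK) = [21.2131 0.4508; 0.4508 13.1844]
tr(P') = 34.3975

1.0492 1.0656


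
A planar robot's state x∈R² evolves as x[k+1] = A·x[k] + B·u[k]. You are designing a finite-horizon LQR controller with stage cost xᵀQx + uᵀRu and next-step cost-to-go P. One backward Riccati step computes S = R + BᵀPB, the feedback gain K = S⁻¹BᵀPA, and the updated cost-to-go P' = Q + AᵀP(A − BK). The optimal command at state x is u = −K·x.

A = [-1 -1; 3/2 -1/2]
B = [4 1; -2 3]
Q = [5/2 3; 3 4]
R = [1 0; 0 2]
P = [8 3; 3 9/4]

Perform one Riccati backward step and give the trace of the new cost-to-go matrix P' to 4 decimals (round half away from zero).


6.9249

BᵀP = [26.0000 7.5000; 17.0000 9.7500]
S = R + BᵀPB = [1 0; 0 2] + [89.0000 48.5000; 48.5000 46.2500] = [90.0000 48.5000; 48.5000 48.2500]
BᵀPA = [-14.7500 -29.7500; -2.3750 -21.8750]
K = S⁻¹·BᵀPA = [-0.2997 -0.1882; 0.2520 -0.2642]
A−BK = [-0.0532 0.0169; 0.1445 -0.0837]
AᵀP(A−BK) = [0.2404 -0.0905; -0.0905 0.1846]
P' = Q + AᵀP(A−BK) = [2.7404 2.9095; 2.9095 4.1846]
tr(P') = 6.9249


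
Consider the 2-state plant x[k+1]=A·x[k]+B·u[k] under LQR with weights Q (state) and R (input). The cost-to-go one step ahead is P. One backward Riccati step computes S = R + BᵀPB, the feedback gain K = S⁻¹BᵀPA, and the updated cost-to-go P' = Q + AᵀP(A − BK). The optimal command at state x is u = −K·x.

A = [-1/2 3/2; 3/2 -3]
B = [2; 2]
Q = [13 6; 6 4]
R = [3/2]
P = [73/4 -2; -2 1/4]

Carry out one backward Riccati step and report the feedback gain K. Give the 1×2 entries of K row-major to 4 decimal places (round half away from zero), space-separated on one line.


BᵀP = [32.5000 -3.5000]
S = R + BᵀPB = [3/2] + [58.0000] = [59.5000]
BᵀPA = [-21.5000 59.2500]
K = S⁻¹·BᵀPA = [-0.3613 0.9958]
A−BK = [0.2227 -0.4916; 2.2227 -4.9916]
AᵀP(A−BK) = [0.3561 -0.9028; -0.9028 2.3114]
P' = Q + AᵀP(A−BK) = [13.3561 5.0972; 5.0972 6.3114]
tr(P') = 19.6675

-0.3613 0.9958


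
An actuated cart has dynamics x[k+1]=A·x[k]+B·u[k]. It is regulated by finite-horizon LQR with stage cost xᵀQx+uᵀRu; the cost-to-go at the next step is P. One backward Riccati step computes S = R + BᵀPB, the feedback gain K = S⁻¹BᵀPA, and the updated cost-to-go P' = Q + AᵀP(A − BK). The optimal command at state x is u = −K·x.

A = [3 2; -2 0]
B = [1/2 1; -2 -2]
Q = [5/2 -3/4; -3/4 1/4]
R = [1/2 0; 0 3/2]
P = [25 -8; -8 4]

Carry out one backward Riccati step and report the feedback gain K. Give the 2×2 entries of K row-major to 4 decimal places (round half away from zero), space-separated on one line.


BᵀP = [28.5000 -12.0000; 41.0000 -16.0000]
S = R + BᵀPB = [1/2 0; 0 3/2] + [38.2500 52.5000; 52.5000 73.0000] = [38.7500 52.5000; 52.5000 74.5000]
BᵀPA = [109.5000 57.0000; 155.0000 82.0000]
K = S⁻¹·BᵀPA = [0.1550 -0.4478; 1.9713 1.4163]
A−BK = [0.9512 0.8077; 2.2526 1.9368]
AᵀP(A−BK) = [14.4746 11.5177; 11.5177 9.3933]
P' = Q + AᵀP(A−BK) = [16.9746 10.7677; 10.7677 9.6433]
tr(P') = 26.6179

0.1550 -0.4478 1.9713 1.4163


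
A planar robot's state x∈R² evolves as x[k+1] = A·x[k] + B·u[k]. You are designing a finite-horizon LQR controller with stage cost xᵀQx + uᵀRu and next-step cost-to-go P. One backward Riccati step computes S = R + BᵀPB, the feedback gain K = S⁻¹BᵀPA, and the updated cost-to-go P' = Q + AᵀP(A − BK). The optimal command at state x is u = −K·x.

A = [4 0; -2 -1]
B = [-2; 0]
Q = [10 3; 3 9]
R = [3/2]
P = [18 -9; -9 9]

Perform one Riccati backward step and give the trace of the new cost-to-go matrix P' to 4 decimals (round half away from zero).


50.7755

BᵀP = [-36.0000 18.0000]
S = R + BᵀPB = [3/2] + [72.0000] = [73.5000]
BᵀPA = [-180.0000 -18.0000]
K = S⁻¹·BᵀPA = [-2.4490 -0.2449]
A−BK = [-0.8980 -0.4898; -2.0000 -1.0000]
AᵀP(A−BK) = [27.1837 9.9184; 9.9184 4.5918]
P' = Q + AᵀP(A−BK) = [37.1837 12.9184; 12.9184 13.5918]
tr(P') = 50.7755


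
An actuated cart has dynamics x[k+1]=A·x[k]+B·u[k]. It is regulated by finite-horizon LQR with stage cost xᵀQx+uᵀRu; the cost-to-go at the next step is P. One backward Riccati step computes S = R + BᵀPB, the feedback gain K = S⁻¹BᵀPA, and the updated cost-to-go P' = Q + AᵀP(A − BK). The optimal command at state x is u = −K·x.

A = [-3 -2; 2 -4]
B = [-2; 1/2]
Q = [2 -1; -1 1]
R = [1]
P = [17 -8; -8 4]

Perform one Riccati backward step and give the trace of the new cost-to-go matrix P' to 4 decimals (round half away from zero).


BᵀP = [-38.0000 18.0000]
S = R + BᵀPB = [1] + [85.0000] = [86.0000]
BᵀPA = [150.0000 4.0000]
K = S⁻¹·BᵀPA = [1.7442 0.0465]
A−BK = [0.4884 -1.9070; 1.1279 -4.0233]
AᵀP(A−BK) = [3.3721 -0.9767; -0.9767 3.8140]
P' = Q + AᵀP(A−BK) = [5.3721 -1.9767; -1.9767 4.8140]
tr(P') = 10.1860

10.1860


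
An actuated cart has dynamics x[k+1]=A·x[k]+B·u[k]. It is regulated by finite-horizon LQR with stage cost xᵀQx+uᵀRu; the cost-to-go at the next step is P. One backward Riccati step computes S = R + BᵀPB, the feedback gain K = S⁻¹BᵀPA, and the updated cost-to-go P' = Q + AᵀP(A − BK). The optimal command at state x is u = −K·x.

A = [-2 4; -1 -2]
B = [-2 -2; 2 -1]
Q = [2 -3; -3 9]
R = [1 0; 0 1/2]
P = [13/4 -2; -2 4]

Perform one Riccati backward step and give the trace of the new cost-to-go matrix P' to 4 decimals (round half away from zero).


BᵀP = [-10.5000 12.0000; -4.5000 0.0000]
S = R + BᵀPB = [1 0; 0 1/2] + [45.0000 9.0000; 9.0000 9.0000] = [46.0000 9.0000; 9.0000 9.5000]
BᵀPA = [9.0000 -66.0000; 9.0000 -18.0000]
K = S⁻¹·BᵀPA = [0.0126 -1.3062; 0.9354 -0.6573]
A−BK = [-0.1039 0.0730; -0.0899 -0.0449]
AᵀP(A−BK) = [0.4677 -0.3287; -0.3287 1.9607]
P' = Q + AᵀP(A−BK) = [2.4677 -3.3287; -3.3287 10.9607]
tr(P') = 13.4284

13.4284


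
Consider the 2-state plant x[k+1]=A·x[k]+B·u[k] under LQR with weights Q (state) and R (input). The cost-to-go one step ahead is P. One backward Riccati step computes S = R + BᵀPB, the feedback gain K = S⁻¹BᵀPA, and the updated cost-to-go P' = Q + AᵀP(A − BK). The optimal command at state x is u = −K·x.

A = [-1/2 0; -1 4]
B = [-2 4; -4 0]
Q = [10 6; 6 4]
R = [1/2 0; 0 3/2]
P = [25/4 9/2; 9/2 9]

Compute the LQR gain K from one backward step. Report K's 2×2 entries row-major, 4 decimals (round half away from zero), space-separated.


BᵀP = [-30.5000 -45.0000; 25.0000 18.0000]
S = R + BᵀPB = [1/2 0; 0 3/2] + [241.0000 -122.0000; -122.0000 100.0000] = [241.5000 -122.0000; -122.0000 101.5000]
BᵀPA = [60.2500 -180.0000; -30.5000 72.0000]
K = S⁻¹·BᵀPA = [0.2487 -0.9852; -0.0016 -0.4749]
A−BK = [0.0037 -0.0710; -0.0053 0.0591]
AᵀP(A−BK) = [0.0311 -0.1232; -0.1232 0.8488]
P' = Q + AᵀP(A−BK) = [10.0311 5.8768; 5.8768 4.8488]
tr(P') = 14.8798

0.2487 -0.9852 -0.0016 -0.4749


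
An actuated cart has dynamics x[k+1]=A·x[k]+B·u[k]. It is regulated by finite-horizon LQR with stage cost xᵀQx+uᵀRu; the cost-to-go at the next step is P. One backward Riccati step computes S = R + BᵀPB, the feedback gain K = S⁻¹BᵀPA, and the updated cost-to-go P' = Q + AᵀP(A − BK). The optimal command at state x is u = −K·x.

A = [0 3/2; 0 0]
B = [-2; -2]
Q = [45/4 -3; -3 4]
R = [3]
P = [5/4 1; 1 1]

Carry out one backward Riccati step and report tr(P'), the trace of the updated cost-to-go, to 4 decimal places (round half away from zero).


15.7844

BᵀP = [-4.5000 -4.0000]
S = R + BᵀPB = [3] + [17.0000] = [20.0000]
BᵀPA = [0.0000 -6.7500]
K = S⁻¹·BᵀPA = [0.0000 -0.3375]
A−BK = [0.0000 0.8250; 0.0000 -0.6750]
AᵀP(A−BK) = [0.0000 0.0000; 0.0000 0.5344]
P' = Q + AᵀP(A−BK) = [11.2500 -3.0000; -3.0000 4.5344]
tr(P') = 15.7844


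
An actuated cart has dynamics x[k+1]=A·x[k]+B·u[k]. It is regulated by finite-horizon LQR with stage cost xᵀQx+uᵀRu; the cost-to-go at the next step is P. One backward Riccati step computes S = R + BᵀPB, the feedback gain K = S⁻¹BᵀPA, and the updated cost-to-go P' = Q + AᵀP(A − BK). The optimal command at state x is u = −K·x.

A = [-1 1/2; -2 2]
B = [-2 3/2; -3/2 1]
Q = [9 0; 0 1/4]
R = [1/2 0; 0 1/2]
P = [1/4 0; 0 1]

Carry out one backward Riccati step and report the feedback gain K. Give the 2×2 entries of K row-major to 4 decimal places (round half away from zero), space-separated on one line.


0.7018 -0.6667 -0.3860 0.3333

BᵀP = [-0.5000 -1.5000; 0.3750 1.0000]
S = R + BᵀPB = [1/2 0; 0 1/2] + [3.2500 -2.2500; -2.2500 1.5625] = [3.7500 -2.2500; -2.2500 2.0625]
BᵀPA = [3.5000 -3.2500; -2.3750 2.1875]
K = S⁻¹·BᵀPA = [0.7018 -0.6667; -0.3860 0.3333]
A−BK = [0.9825 -1.3333; -0.5614 0.6667]
AᵀP(A−BK) = [0.8772 -1.0000; -1.0000 1.1667]
P' = Q + AᵀP(A−BK) = [9.8772 -1.0000; -1.0000 1.4167]
tr(P') = 11.2939


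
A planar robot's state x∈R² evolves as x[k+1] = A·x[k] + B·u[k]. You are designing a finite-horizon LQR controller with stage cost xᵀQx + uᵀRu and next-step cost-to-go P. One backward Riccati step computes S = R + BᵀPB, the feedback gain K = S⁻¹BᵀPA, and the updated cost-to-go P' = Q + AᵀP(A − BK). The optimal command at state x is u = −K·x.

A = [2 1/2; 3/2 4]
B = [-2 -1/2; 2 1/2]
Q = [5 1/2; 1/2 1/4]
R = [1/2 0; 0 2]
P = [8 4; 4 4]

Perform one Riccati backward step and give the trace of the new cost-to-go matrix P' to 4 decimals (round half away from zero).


135.7575

BᵀP = [-8.0000 0.0000; -2.0000 0.0000]
S = R + BᵀPB = [1/2 0; 0 2] + [16.0000 4.0000; 4.0000 1.0000] = [16.5000 4.0000; 4.0000 3.0000]
BᵀPA = [-16.0000 -4.0000; -4.0000 -1.0000]
K = S⁻¹·BᵀPA = [-0.9552 -0.2388; -0.0597 -0.0149]
A−BK = [0.0597 0.0149; 3.4403 4.4851]
AᵀP(A−BK) = [49.4776 63.1194; 63.1194 81.0299]
P' = Q + AᵀP(A−BK) = [54.4776 63.6194; 63.6194 81.2799]
tr(P') = 135.7575


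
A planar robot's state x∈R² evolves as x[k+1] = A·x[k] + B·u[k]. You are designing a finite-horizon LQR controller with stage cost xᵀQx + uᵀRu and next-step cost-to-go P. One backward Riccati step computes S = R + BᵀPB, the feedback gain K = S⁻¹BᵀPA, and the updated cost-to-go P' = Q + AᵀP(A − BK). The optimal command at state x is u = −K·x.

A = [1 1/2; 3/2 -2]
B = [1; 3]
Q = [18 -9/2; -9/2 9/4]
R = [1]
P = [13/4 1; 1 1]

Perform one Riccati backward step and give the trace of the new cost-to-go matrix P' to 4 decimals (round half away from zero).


22.5325

BᵀP = [6.2500 4.0000]
S = R + BᵀPB = [1] + [18.2500] = [19.2500]
BᵀPA = [12.2500 -4.8750]
K = S⁻¹·BᵀPA = [0.6364 -0.2532]
A−BK = [0.3636 0.7532; -0.4091 -1.2403]
AᵀP(A−BK) = [0.7045 0.4773; 0.4773 1.5779]
P' = Q + AᵀP(A−BK) = [18.7045 -4.0227; -4.0227 3.8279]
tr(P') = 22.5325


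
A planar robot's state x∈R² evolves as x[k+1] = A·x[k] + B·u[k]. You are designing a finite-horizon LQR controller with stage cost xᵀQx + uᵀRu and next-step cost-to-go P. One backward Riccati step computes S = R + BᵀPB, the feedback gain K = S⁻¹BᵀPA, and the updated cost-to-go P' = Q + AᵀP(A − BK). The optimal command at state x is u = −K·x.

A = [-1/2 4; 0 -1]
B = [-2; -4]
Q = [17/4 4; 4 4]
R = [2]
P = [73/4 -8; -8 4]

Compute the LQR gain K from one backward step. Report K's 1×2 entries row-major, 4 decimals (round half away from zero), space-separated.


BᵀP = [-4.5000 0.0000]
S = R + BᵀPB = [2] + [9.0000] = [11.0000]
BᵀPA = [2.2500 -18.0000]
K = S⁻¹·BᵀPA = [0.2045 -1.6364]
A−BK = [-0.0909 0.7273; 0.8182 -7.5455]
AᵀP(A−BK) = [4.1023 -36.8182; -36.8182 330.5455]
P' = Q + AᵀP(A−BK) = [8.3523 -32.8182; -32.8182 334.5455]
tr(P') = 342.8977

0.2045 -1.6364


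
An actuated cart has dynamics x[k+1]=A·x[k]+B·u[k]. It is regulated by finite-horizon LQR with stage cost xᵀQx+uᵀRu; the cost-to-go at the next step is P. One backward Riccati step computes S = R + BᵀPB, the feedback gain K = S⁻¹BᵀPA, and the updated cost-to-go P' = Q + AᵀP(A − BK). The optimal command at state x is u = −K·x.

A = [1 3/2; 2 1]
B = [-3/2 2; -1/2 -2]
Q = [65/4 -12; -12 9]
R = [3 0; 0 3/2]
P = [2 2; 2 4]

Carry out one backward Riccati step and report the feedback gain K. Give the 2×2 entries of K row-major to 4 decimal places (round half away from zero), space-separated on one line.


-1.1116 -0.9169 -0.6081 -0.2280

BᵀP = [-4.0000 -5.0000; 0.0000 -4.0000]
S = R + BᵀPB = [3 0; 0 3/2] + [8.5000 2.0000; 2.0000 8.0000] = [11.5000 2.0000; 2.0000 9.5000]
BᵀPA = [-14.0000 -11.0000; -8.0000 -4.0000]
K = S⁻¹·BᵀPA = [-1.1116 -0.9169; -0.6081 -0.2280]
A−BK = [0.5487 0.5808; 0.2280 0.0855]
AᵀP(A−BK) = [5.5724 4.3397; 4.3397 3.5024]
P' = Q + AᵀP(A−BK) = [21.8224 -7.6603; -7.6603 12.5024]
tr(P') = 34.3248


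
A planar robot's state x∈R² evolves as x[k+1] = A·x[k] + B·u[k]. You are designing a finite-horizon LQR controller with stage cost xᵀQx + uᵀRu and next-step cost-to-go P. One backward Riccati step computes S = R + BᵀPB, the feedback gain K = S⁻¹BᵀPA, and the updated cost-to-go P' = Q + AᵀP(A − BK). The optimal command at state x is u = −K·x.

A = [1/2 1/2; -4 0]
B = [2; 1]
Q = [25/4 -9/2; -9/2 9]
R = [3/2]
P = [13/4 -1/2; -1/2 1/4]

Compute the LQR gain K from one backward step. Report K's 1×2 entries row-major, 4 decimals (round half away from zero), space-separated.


0.4706 0.2353

BᵀP = [6.0000 -0.7500]
S = R + BᵀPB = [3/2] + [11.2500] = [12.7500]
BᵀPA = [6.0000 3.0000]
K = S⁻¹·BᵀPA = [0.4706 0.2353]
A−BK = [-0.4412 0.0294; -4.4706 -0.2353]
AᵀP(A−BK) = [3.9890 0.4007; 0.4007 0.1066]
P' = Q + AᵀP(A−BK) = [10.2390 -4.0993; -4.0993 9.1066]
tr(P') = 19.3456


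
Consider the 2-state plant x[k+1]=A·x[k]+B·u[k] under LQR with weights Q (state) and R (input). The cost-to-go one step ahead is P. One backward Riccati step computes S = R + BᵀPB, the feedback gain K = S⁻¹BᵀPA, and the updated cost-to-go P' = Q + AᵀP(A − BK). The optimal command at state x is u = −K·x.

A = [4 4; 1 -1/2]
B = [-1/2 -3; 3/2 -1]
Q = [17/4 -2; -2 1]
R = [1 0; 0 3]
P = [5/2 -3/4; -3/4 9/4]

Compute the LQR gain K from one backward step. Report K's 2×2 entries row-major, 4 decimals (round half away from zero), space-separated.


BᵀP = [-2.3750 3.7500; -6.7500 0.0000]
S = R + BᵀPB = [1 0; 0 3] + [6.8125 3.3750; 3.3750 20.2500] = [7.8125 3.3750; 3.3750 23.2500]
BᵀPA = [-5.7500 -11.3750; -27.0000 -27.0000]
K = S⁻¹·BᵀPA = [-0.2500 -1.0182; -1.1250 -1.0135]
A−BK = [0.5000 0.4504; 0.2500 0.0138]
AᵀP(A−BK) = [4.4375 4.1563; 4.1563 4.6165]
P' = Q + AᵀP(A−BK) = [8.6875 2.1563; 2.1563 5.6165]
tr(P') = 14.3040

-0.2500 -1.0182 -1.1250 -1.0135


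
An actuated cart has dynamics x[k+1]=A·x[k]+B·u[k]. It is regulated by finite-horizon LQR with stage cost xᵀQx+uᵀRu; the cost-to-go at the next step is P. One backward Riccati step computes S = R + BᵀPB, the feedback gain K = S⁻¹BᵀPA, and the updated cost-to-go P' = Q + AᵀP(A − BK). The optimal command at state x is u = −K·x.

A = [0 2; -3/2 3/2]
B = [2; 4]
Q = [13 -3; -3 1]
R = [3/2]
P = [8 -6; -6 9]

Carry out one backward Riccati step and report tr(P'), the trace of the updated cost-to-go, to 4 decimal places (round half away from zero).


29.6902

BᵀP = [-8.0000 24.0000]
S = R + BᵀPB = [3/2] + [80.0000] = [81.5000]
BᵀPA = [-36.0000 20.0000]
K = S⁻¹·BᵀPA = [-0.4417 0.2454]
A−BK = [0.8834 1.5092; 0.2669 0.5184]
AᵀP(A−BK) = [4.3482 6.5844; 6.5844 11.3420]
P' = Q + AᵀP(A−BK) = [17.3482 3.5844; 3.5844 12.3420]
tr(P') = 29.6902


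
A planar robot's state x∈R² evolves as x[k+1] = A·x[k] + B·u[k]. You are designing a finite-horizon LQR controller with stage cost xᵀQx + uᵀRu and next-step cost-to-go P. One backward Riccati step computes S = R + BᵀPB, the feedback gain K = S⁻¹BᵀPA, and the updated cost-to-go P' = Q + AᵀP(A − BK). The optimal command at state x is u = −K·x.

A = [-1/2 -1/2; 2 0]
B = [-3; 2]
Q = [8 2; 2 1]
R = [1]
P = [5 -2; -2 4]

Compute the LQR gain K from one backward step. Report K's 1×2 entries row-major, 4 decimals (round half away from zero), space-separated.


BᵀP = [-19.0000 14.0000]
S = R + BᵀPB = [1] + [85.0000] = [86.0000]
BᵀPA = [37.5000 9.5000]
K = S⁻¹·BᵀPA = [0.4360 0.1105]
A−BK = [0.8081 -0.1686; 1.1279 -0.2209]
AᵀP(A−BK) = [4.8983 -0.8924; -0.8924 0.2006]
P' = Q + AᵀP(A−BK) = [12.8983 1.1076; 1.1076 1.2006]
tr(P') = 14.0988

0.4360 0.1105


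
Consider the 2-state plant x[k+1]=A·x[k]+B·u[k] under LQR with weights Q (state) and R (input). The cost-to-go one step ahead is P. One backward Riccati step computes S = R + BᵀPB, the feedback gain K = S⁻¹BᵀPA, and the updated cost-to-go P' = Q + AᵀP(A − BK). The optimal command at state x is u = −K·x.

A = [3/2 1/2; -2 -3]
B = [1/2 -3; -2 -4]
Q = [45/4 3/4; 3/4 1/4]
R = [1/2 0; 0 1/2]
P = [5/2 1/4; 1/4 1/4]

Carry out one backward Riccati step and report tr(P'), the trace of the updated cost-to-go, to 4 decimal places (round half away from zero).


12.9613

BᵀP = [0.7500 -0.3750; -8.5000 -1.7500]
S = R + BᵀPB = [1/2 0; 0 1/2] + [1.1250 -0.7500; -0.7500 32.5000] = [1.6250 -0.7500; -0.7500 33.0000]
BᵀPA = [1.8750 1.5000; -9.2500 1.0000]
K = S⁻¹·BᵀPA = [1.0353 0.9470; -0.2568 0.0518]
A−BK = [0.2120 0.1820; -0.9564 -0.8987]
AᵀP(A−BK) = [0.8086 0.7038; 0.7038 0.6527]
P' = Q + AᵀP(A−BK) = [12.0586 1.4538; 1.4538 0.9027]
tr(P') = 12.9613


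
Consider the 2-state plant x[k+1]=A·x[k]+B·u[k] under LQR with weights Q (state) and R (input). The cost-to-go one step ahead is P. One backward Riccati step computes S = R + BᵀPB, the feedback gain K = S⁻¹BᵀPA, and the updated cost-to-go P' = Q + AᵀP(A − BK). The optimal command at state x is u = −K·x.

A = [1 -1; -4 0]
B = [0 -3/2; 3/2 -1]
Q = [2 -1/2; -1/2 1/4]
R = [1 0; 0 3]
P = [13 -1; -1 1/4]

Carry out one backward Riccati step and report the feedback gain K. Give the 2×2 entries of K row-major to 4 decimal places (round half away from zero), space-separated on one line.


-1.0437 0.2246 -0.7303 0.6128

BᵀP = [-1.5000 0.3750; -18.5000 1.2500]
S = R + BᵀPB = [1 0; 0 3] + [0.5625 1.8750; 1.8750 26.5000] = [1.5625 1.8750; 1.8750 29.5000]
BᵀPA = [-3.0000 1.5000; -23.5000 18.5000]
K = S⁻¹·BᵀPA = [-1.0437 0.2246; -0.7303 0.6128]
A−BK = [-0.0954 -0.0807; -3.1648 0.2760]
AᵀP(A−BK) = [4.7075 -1.9244; -1.9244 1.3255]
P' = Q + AᵀP(A−BK) = [6.7075 -2.4244; -2.4244 1.5755]
tr(P') = 8.2830


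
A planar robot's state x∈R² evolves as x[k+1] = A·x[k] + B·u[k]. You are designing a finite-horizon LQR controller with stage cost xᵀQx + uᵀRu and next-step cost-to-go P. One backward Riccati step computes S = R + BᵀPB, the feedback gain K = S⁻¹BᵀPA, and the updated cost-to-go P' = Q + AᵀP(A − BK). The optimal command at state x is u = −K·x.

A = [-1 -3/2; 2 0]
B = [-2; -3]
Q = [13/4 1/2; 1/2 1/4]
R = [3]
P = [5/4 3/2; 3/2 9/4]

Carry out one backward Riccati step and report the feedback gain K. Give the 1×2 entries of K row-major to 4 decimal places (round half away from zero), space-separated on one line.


BᵀP = [-7.0000 -9.7500]
S = R + BᵀPB = [3] + [43.2500] = [46.2500]
BᵀPA = [-12.5000 10.5000]
K = S⁻¹·BᵀPA = [-0.2703 0.2270]
A−BK = [-1.5405 -1.0459; 1.1892 0.6811]
AᵀP(A−BK) = [0.8716 0.2128; 0.2128 0.4287]
P' = Q + AᵀP(A−BK) = [4.1216 0.7128; 0.7128 0.6787]
tr(P') = 4.8003

-0.2703 0.2270
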